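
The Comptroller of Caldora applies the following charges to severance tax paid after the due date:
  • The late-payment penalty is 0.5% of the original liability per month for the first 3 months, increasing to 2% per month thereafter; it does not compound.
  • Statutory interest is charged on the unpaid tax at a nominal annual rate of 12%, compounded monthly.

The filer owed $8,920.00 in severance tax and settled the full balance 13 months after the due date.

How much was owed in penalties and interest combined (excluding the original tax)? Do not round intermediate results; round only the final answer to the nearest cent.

$3,149.59

Penalty, months 1–3: 3 × 0.5% × $8,920.00 = $133.80
Penalty, months 4–13: 10 × 2% × $8,920.00 = $1,784.00
Interest (12%/yr ÷ 12 = 1%/month): $8,920.00 × ((1 + 0.01)^13 − 1) = $1,231.7921…
Penalties + interest = $1,917.8000 + $1,231.7921… = $3,149.59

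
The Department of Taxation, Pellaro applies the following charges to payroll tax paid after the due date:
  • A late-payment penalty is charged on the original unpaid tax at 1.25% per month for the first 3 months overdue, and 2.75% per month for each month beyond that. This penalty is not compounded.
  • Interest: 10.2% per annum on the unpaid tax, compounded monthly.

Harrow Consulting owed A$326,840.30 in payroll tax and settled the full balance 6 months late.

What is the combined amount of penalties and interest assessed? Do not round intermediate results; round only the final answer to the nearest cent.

A$56,247.94

Penalty, months 1–3: 3 × 1.25% × A$326,840.30 = A$12,256.51…
Penalty, months 4–6: 3 × 2.75% × A$326,840.30 = A$26,964.32…
Interest (10.2%/yr ÷ 12 = 0.85%/month): A$326,840.30 × ((1 + 0.0085)^6 − 1) = A$17,027.1086…
Penalties + interest = A$39,220.8360 + A$17,027.1086… = A$56,247.94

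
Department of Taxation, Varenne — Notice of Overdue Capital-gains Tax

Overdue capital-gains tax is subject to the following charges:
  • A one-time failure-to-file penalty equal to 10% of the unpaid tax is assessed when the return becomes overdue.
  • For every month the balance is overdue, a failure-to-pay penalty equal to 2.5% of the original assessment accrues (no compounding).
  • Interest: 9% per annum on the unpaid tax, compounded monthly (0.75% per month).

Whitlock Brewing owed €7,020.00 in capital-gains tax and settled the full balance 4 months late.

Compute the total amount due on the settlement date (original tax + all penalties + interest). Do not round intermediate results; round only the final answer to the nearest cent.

€8,636.98

Failure-to-file penalty: 10% × €7,020.00 = €702.00
Failure-to-pay penalty = 2.5% × €7,020.00 × 4 mo = €702.00
Interest: €7,020.00 × ((1 + 0.0075)^4 − 1) = €7,020.00 × 0.0303392… = €212.9811…
Total = €7,020.00 + €1,404.0000 + €212.9811… = €8,636.98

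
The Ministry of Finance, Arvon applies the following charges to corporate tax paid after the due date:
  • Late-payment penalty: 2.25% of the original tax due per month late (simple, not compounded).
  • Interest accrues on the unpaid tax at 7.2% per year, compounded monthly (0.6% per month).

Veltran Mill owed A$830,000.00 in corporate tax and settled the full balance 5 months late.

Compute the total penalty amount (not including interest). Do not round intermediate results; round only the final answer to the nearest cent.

Late-payment penalty: 5 × 2.25% × A$830,000.00 = A$93,375.00

A$93,375.00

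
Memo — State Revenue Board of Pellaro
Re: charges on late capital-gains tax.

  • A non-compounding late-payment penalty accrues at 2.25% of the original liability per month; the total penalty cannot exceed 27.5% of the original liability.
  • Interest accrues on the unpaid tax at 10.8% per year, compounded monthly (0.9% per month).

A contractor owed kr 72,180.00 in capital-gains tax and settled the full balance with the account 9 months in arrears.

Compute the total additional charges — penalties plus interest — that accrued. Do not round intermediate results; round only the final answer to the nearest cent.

kr 20,677.99

Penalty: 9 × 2.25% × kr 72,180.00 = kr 14,616.45 (below the 27.5% cap of kr 19,849.50)
Interest: kr 72,180.00 × ((1 + 0.009)^9 − 1) = kr 72,180.00 × 0.0839781… = kr 6,061.5371…
Penalties + interest = kr 14,616.4500 + kr 6,061.5371… = kr 20,677.99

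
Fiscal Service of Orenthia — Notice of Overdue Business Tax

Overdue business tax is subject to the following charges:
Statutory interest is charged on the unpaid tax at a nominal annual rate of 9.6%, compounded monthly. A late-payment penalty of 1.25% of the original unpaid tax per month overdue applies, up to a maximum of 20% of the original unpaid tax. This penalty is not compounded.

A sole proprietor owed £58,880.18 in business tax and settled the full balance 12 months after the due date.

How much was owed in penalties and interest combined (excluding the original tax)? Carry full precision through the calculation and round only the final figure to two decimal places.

Penalty: 12 × 1.25% × £58,880.18 = £8,832.03… (below the 20% cap of £11,776.04…)
Interest (9.6%/yr ÷ 12 = 0.8%/month): £58,880.18 × ((1 + 0.008)^12 − 1) = £5,907.9603…
Penalties + interest = £8,832.0270 + £5,907.9603… = £14,739.99

£14,739.99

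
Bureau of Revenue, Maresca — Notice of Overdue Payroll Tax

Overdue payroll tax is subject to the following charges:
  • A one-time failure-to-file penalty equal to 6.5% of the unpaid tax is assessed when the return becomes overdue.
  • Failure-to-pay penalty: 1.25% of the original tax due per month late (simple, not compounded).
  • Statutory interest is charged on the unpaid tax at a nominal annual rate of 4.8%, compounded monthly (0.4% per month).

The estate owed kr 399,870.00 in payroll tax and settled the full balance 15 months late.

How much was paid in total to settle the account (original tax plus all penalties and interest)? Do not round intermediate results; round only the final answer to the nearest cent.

kr 525,512.94

Failure-to-file penalty: 6.5% × kr 399,870.00 = kr 25,991.55
Failure-to-pay penalty: 15 × 1.25% × kr 399,870.00 = kr 74,975.63…
Interest: kr 399,870.00 × ((1 + 0.004)^15 − 1) = kr 399,870.00 × 0.0617095… = kr 24,675.7668…
Total = kr 399,870.00 + kr 100,967.1750 + kr 24,675.7668… = kr 525,512.94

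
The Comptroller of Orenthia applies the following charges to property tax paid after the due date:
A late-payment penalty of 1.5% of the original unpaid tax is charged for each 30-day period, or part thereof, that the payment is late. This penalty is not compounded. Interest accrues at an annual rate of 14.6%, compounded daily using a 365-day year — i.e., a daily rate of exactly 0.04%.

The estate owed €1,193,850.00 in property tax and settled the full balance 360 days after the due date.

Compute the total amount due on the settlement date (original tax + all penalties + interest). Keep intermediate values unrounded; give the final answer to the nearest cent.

€1,593,611.70

Penalty periods: ⌈360/30⌉ = 12; penalty = 12 × 1.5% × €1,193,850.00 = €214,893.00
Interest: €1,193,850.00 × ((1 + 0.0004)^360 − 1) = €1,193,850.00 × 0.15485086… = €184,868.6959…
Total = €1,193,850.00 + €214,893.0000 + €184,868.6959… = €1,593,611.70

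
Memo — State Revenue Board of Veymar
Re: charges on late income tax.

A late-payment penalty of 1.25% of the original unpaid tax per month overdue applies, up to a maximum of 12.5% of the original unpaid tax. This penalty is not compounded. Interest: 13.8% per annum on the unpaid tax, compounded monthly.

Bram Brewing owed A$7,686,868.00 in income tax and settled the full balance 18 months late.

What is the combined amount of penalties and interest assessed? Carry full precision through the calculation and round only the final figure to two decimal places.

A$2,717,542.83

Penalty (uncapped): 18 × 1.25% × A$7,686,868.00 = A$1,729,545.30; cap = 12.5% × A$7,686,868.00 = A$960,858.50 → penalty = A$960,858.50
Interest (13.8%/yr ÷ 12 = 1.15%/month): A$7,686,868.00 × ((1 + 0.0115)^18 − 1) = A$1,756,684.3311…
Penalties + interest = A$960,858.5000 + A$1,756,684.3311… = A$2,717,542.83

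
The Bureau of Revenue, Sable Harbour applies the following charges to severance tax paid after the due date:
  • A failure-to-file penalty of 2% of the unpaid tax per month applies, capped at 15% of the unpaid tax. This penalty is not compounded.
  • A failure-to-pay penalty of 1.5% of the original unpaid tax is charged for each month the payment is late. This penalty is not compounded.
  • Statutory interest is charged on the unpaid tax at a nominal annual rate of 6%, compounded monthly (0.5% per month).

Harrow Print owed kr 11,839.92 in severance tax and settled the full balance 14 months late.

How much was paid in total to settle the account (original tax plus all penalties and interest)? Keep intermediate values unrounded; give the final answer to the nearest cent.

Failure-to-file: 14 × 2% × kr 11,839.92 = kr 3,315.18…, capped at 15% × kr 11,839.92 = kr 1,775.99…
Failure-to-pay penalty = 1.5% × kr 11,839.92 × 14 mo = kr 2,486.38…
Interest: kr 11,839.92 × ((1 + 0.005)^14 − 1) = kr 11,839.92 × 0.0723211… = kr 856.2764…
Total = kr 11,839.92 + kr 4,262.3712 + kr 856.2764… = kr 16,958.57

kr 16,958.57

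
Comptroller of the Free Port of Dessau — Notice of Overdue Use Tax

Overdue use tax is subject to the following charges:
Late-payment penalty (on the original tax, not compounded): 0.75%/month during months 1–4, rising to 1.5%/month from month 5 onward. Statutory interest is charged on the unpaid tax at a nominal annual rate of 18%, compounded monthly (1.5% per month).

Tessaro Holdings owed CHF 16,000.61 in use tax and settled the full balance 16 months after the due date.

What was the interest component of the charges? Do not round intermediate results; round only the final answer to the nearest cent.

Interest: CHF 16,000.61 × ((1 + 0.015)^16 − 1) = CHF 16,000.61 × 0.2689855… = CHF 4,303.9328…

CHF 4,303.93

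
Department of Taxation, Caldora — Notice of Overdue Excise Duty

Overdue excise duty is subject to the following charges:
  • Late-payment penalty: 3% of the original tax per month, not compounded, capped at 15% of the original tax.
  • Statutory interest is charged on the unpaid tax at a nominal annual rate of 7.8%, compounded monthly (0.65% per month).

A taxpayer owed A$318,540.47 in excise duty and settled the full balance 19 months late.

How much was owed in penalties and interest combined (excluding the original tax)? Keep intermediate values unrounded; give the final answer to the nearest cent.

Penalty (uncapped): 19 × 3% × A$318,540.47 = A$181,568.07…; cap = 15% × A$318,540.47 = A$47,781.07… → penalty = A$47,781.07…
Interest: A$318,540.47 × ((1 + 0.0065)^19 − 1) = A$318,540.47 × 0.1309979… = A$41,728.1382…
Penalties + interest = A$47,781.0705 + A$41,728.1382… = A$89,509.21

A$89,509.21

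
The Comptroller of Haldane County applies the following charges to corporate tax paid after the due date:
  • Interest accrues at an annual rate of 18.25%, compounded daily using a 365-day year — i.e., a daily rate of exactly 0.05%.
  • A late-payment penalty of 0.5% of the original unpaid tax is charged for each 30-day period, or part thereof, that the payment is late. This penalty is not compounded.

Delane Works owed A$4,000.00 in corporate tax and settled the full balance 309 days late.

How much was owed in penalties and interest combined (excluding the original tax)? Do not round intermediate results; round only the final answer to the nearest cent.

A$888.12

Penalty periods: ⌈309/30⌉ = 11; penalty = 11 × 0.5% × A$4,000.00 = A$220.00
Interest: A$4,000.00 × ((1 + 0.0005)^309 − 1) = A$4,000.00 × 0.16702922… = A$668.1169…
Penalties + interest = A$220.0000 + A$668.1169… = A$888.12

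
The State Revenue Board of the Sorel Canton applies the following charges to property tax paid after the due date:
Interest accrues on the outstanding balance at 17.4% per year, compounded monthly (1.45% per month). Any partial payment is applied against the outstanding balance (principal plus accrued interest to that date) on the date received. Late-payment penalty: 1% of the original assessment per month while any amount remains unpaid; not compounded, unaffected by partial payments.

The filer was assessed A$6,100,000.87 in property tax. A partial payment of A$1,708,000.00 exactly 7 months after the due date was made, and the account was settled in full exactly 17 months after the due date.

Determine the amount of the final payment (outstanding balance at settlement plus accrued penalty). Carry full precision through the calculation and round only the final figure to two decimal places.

A$6,855,926.24

Balance at month 7: A$6,100,000.8700 × (1 + 0.0145)^7 = A$6,746,744.3890…
After A$1,708,000.00 payment: A$6,746,744.3890… − A$1,708,000.00 = A$5,038,744.3890…
Balance at month 17: A$5,038,744.3890… × (1 + 0.0145)^10 = A$5,818,926.0936…
Penalty: 17 × 1% × A$6,100,000.87 = A$1,037,000.15…
Final settlement = outstanding balance + penalty = A$5,818,926.0936… + A$1,037,000.15… = A$6,855,926.24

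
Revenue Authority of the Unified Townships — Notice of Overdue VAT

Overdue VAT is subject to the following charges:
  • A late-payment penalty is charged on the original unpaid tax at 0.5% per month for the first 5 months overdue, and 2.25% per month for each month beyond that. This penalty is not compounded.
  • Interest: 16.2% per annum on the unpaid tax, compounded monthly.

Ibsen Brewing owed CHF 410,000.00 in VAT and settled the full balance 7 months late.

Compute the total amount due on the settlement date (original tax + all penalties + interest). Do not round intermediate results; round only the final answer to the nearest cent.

CHF 479,049.96

Penalty, months 1–5: 5 × 0.5% × CHF 410,000.00 = CHF 10,250.00
Penalty, months 6–7: 2 × 2.25% × CHF 410,000.00 = CHF 18,450.00
Interest (16.2%/yr ÷ 12 = 1.35%/month): CHF 410,000.00 × ((1 + 0.0135)^7 − 1) = CHF 40,349.9594…
Total = CHF 410,000.00 + CHF 28,700.0000 + CHF 40,349.9594… = CHF 479,049.96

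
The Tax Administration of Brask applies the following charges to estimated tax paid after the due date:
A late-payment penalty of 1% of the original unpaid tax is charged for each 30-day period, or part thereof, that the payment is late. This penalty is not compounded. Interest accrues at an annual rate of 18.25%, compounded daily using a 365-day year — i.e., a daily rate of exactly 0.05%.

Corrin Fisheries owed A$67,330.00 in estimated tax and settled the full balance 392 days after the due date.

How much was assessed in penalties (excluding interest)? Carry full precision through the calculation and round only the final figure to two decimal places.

Penalty periods: ⌈392/30⌉ = 14; penalty = 14 × 1% × A$67,330.00 = A$9,426.20

A$9,426.20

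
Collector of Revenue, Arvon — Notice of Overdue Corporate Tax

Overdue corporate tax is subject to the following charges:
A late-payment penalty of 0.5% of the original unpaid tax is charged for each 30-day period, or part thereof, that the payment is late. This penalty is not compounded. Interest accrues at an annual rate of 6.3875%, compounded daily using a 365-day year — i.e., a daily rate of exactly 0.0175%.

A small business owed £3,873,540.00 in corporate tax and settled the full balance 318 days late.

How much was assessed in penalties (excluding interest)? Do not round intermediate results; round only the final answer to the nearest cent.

£213,044.70

Penalty periods: ⌈318/30⌉ = 11; penalty = 11 × 0.5% × £3,873,540.00 = £213,044.70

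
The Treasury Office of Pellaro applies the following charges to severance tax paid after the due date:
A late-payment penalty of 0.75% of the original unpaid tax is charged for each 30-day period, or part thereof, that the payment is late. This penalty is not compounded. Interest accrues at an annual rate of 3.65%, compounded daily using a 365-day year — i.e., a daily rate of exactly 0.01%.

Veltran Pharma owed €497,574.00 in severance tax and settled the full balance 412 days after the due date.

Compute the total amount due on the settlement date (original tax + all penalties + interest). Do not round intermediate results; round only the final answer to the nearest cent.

Penalty periods: ⌈412/30⌉ = 14; penalty = 14 × 0.75% × €497,574.00 = €52,245.27
Interest: €497,574.00 × ((1 + 0.0001)^412 − 1) = €497,574.00 × 0.04205835… = €20,927.1416…
Total = €497,574.00 + €52,245.2700 + €20,927.1416… = €570,746.41

€570,746.41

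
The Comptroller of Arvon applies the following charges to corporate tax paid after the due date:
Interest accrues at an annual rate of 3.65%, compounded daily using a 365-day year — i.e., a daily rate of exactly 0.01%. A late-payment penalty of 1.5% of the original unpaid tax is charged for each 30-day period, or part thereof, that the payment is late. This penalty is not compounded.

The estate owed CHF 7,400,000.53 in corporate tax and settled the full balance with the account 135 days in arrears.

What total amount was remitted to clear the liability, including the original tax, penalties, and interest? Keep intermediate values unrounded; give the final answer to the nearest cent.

Penalty periods: ⌈135/30⌉ = 5; penalty = 5 × 1.5% × CHF 7,400,000.53 = CHF 555,000.04…
Interest: CHF 7,400,000.53 × ((1 + 0.0001)^135 − 1) = CHF 7,400,000.53 × 0.01359085… = CHF 100,572.3144…
Total = CHF 7,400,000.53 + CHF 555,000.0398… + CHF 100,572.3144… = CHF 8,055,572.88

CHF 8,055,572.88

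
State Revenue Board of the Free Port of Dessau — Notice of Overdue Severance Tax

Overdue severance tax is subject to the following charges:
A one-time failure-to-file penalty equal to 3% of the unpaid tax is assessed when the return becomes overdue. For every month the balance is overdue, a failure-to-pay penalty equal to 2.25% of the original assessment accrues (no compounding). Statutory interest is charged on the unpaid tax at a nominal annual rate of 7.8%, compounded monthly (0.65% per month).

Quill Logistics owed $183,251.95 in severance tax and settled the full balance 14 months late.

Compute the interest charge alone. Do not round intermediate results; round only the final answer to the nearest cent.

Interest: $183,251.95 × ((1 + 0.0065)^14 − 1) = $183,251.95 × 0.0949465… = $17,399.1356…

$17,399.14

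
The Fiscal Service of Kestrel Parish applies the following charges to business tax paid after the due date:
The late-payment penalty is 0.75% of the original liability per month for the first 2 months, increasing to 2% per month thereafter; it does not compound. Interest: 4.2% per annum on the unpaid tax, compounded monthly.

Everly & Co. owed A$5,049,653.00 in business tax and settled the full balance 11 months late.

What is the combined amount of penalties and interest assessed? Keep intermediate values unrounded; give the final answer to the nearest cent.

A$1,182,532.15

Penalty, months 1–2: 2 × 0.75% × A$5,049,653.00 = A$75,744.80…
Penalty, months 3–11: 9 × 2% × A$5,049,653.00 = A$908,937.54
Interest (4.2%/yr ÷ 12 = 0.35%/month): A$5,049,653.00 × ((1 + 0.0035)^11 − 1) = A$197,849.8186…
Penalties + interest = A$984,682.3350 + A$197,849.8186… = A$1,182,532.15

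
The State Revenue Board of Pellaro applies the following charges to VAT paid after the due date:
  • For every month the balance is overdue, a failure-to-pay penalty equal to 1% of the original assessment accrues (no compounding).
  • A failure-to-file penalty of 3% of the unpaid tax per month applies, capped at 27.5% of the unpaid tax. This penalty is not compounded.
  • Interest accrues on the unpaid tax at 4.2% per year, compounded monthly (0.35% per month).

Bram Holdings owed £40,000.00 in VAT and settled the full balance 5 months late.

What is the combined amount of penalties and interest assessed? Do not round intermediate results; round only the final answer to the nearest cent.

£8,704.92

Failure-to-file: 5 × 3% × £40,000.00 = £6,000.00 (under the 27.5% cap)
Failure-to-pay penalty = 1% × £40,000.00 × 5 mo = £2,000.00
Interest: £40,000.00 × ((1 + 0.0035)^5 − 1) = £40,000.00 × 0.0176229… = £704.9172…
Penalties + interest = £8,000.0000 + £704.9172… = £8,704.92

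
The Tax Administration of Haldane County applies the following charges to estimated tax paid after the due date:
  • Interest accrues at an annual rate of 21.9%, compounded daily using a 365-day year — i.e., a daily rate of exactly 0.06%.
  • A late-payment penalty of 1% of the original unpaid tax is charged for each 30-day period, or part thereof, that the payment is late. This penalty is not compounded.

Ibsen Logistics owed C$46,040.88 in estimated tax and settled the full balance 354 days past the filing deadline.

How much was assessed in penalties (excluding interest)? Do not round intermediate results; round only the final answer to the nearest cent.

C$5,524.91

Penalty periods: ⌈354/30⌉ = 12; penalty = 12 × 1% × C$46,040.88 = C$5,524.91…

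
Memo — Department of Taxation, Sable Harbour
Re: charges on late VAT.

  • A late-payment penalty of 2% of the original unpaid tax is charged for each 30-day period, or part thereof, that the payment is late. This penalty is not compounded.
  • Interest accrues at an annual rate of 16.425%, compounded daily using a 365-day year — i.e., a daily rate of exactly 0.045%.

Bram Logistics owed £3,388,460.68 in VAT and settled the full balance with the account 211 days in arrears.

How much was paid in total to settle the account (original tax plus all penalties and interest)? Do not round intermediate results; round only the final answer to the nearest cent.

Penalty periods: ⌈211/30⌉ = 8; penalty = 8 × 2% × £3,388,460.68 = £542,153.71…
Interest: £3,388,460.68 × ((1 + 0.00045)^211 − 1) = £3,388,460.68 × 0.09958039… = £337,424.2333…
Total = £3,388,460.68 + £542,153.7088 + £337,424.2333… = £4,268,038.62

£4,268,038.62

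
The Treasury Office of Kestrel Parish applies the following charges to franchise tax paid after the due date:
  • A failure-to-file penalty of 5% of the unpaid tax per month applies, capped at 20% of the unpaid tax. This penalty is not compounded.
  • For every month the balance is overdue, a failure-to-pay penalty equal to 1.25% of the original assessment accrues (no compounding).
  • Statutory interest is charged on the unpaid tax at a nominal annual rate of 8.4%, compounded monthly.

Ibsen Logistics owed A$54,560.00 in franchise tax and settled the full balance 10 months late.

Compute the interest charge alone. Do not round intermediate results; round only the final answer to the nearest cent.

A$3,941.78

Interest (8.4%/yr ÷ 12 = 0.7%/month): A$54,560.00 × ((1 + 0.007)^10 − 1) = A$3,941.7782…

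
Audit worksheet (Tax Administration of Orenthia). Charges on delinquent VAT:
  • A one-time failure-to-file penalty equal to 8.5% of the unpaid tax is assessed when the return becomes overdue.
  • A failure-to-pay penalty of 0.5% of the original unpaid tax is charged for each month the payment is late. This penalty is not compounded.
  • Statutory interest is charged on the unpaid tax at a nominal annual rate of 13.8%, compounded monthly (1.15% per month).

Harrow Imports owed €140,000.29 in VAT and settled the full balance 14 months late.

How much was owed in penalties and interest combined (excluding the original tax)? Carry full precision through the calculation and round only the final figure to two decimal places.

Failure-to-file penalty: 8.5% × €140,000.29 = €11,900.02…
Failure-to-pay penalty: 14 × 0.5% × €140,000.29 = €9,800.02…
Interest: €140,000.29 × ((1 + 0.0115)^14 − 1) = €140,000.29 × 0.1736063… = €24,304.9276…
Penalties + interest = €21,700.0450… + €24,304.9276… = €46,004.97

€46,004.97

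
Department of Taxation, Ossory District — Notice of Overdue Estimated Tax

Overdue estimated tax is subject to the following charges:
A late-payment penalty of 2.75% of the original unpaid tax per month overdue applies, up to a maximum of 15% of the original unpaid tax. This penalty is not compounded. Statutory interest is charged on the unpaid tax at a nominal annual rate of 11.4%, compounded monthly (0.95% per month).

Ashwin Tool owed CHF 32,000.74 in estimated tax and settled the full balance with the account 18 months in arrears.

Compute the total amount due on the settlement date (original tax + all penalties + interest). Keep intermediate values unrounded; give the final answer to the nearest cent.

CHF 42,738.06

Penalty (uncapped): 18 × 2.75% × CHF 32,000.74 = CHF 15,840.37…; cap = 15% × CHF 32,000.74 = CHF 4,800.11… → penalty = CHF 4,800.11…
Interest: CHF 32,000.74 × ((1 + 0.0095)^18 − 1) = CHF 32,000.74 × 0.1855335… = CHF 5,937.2083…
Total = CHF 32,000.74 + CHF 4,800.1110 + CHF 5,937.2083… = CHF 42,738.06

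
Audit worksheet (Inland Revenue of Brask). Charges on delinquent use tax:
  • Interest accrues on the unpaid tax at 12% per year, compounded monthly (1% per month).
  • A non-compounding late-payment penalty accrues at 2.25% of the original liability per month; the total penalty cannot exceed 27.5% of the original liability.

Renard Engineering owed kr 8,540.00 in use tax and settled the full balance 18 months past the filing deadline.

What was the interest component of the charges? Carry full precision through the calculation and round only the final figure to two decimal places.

Interest: kr 8,540.00 × ((1 + 0.01)^18 − 1) = kr 8,540.00 × 0.1961475… = kr 1,675.0994…

kr 1,675.10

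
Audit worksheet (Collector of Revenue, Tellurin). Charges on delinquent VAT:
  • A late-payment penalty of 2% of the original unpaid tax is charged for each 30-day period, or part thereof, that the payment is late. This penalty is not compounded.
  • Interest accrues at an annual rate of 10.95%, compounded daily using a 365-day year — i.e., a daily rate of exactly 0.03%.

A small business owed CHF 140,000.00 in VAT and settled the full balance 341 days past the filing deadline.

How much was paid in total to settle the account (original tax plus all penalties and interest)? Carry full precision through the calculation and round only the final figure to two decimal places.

Penalty periods: ⌈341/30⌉ = 12; penalty = 12 × 2% × CHF 140,000.00 = CHF 33,600.00
Interest: CHF 140,000.00 × ((1 + 0.0003)^341 − 1) = CHF 140,000.00 × 0.10769874… = CHF 15,077.8239…
Total = CHF 140,000.00 + CHF 33,600.0000 + CHF 15,077.8239… = CHF 188,677.82

CHF 188,677.82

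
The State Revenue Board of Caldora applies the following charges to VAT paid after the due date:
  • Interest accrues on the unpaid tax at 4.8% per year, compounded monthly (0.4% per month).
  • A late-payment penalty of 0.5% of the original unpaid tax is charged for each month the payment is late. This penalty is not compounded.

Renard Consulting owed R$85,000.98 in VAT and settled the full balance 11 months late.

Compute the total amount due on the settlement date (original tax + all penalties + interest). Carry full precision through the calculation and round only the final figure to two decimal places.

Late-payment penalty = 0.5% × R$85,000.98 × 11 mo = R$4,675.05…
Interest: R$85,000.98 × ((1 + 0.004)^11 − 1) = R$85,000.98 × 0.0448906… = R$3,815.7488…
Total = R$85,000.98 + R$4,675.0539 + R$3,815.7488… = R$93,491.78

R$93,491.78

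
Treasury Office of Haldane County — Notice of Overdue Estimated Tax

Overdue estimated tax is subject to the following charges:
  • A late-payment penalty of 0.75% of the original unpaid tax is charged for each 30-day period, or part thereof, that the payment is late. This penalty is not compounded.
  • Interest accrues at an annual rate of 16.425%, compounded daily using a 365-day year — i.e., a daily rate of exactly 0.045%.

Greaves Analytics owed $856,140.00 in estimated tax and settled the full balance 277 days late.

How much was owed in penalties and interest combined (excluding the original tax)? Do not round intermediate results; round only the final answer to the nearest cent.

$177,837.54

Penalty periods: ⌈277/30⌉ = 10; penalty = 10 × 0.75% × $856,140.00 = $64,210.50
Interest: $856,140.00 × ((1 + 0.00045)^277 − 1) = $856,140.00 × 0.13272016… = $113,627.0387…
Penalties + interest = $64,210.5000 + $113,627.0387… = $177,837.54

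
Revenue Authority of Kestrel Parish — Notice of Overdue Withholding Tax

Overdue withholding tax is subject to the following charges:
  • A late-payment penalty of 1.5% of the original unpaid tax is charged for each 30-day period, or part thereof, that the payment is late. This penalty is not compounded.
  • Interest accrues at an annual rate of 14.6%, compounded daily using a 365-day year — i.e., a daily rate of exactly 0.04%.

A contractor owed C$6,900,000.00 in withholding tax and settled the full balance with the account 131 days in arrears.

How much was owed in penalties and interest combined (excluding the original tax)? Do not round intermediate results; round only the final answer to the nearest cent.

Penalty periods: ⌈131/30⌉ = 5; penalty = 5 × 1.5% × C$6,900,000.00 = C$517,500.00
Interest: C$6,900,000.00 × ((1 + 0.0004)^131 − 1) = C$6,900,000.00 × 0.05378614… = C$371,124.3405…
Penalties + interest = C$517,500.0000 + C$371,124.3405… = C$888,624.34

C$888,624.34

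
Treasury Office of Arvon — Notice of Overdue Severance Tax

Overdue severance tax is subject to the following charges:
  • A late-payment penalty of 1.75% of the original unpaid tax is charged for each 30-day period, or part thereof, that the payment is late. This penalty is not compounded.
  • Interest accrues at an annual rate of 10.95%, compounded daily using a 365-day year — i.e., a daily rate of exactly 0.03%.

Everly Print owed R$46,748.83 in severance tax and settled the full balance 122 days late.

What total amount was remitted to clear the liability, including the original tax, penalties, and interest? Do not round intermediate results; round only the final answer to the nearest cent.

Penalty periods: ⌈122/30⌉ = 5; penalty = 5 × 1.75% × R$46,748.83 = R$4,090.52…
Interest: R$46,748.83 × ((1 + 0.0003)^122 − 1) = R$46,748.83 × 0.03727233… = R$1,742.4380…
Total = R$46,748.83 + R$4,090.5226… + R$1,742.4380… = R$52,581.79

R$52,581.79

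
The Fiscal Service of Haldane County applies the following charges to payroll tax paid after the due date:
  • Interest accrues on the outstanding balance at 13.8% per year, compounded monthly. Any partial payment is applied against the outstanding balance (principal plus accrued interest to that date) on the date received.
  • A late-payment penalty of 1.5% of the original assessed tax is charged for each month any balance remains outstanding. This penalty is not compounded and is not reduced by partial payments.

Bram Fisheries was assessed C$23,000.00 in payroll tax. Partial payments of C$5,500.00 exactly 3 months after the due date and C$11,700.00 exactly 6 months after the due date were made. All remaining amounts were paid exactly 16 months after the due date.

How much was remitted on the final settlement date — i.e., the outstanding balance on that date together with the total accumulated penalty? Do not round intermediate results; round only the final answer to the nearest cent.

C$13,638.60

Monthly rate = 13.8% ÷ 12 = 1.15%
Balance at month 3: C$23,000.0000 × (1 + 0.0115)^3 = C$23,802.6602…
After C$5,500.00 payment: C$23,802.6602… − C$5,500.00 = C$18,302.6602…
Balance at month 6: C$18,302.6602… × (1 + 0.0115)^3 = C$18,941.3914…
After C$11,700.00 payment: C$18,941.3914… − C$11,700.00 = C$7,241.3914…
Balance at month 16: C$7,241.3914… × (1 + 0.0115)^10 = C$8,118.5953…
Penalty: 16 × 1.5% × C$23,000.00 = C$5,520.00
Final settlement = outstanding balance + penalty = C$8,118.5953… + C$5,520.00 = C$13,638.60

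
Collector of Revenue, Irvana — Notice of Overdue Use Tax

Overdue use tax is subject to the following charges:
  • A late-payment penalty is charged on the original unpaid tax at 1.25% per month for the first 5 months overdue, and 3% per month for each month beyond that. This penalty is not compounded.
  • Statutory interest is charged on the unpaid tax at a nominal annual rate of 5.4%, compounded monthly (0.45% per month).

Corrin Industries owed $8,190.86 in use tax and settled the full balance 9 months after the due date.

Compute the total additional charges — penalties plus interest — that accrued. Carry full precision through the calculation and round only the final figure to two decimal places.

$1,832.60

Penalty, months 1–5: 5 × 1.25% × $8,190.86 = $511.93…
Penalty, months 6–9: 4 × 3% × $8,190.86 = $982.90…
Interest: $8,190.86 × ((1 + 0.0045)^9 − 1) = $8,190.86 × 0.0412367… = $337.7641…
Penalties + interest = $1,494.8320… + $337.7641… = $1,832.60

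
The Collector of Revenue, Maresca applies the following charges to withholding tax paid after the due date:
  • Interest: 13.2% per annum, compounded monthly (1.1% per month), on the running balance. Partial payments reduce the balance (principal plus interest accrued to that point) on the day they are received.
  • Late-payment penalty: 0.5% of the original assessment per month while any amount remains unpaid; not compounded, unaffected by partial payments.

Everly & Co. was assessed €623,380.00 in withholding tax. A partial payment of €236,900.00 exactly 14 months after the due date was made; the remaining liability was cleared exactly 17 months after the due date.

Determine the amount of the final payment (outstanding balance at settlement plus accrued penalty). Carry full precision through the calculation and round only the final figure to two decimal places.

Balance at month 14: €623,380.0000 × (1 + 0.011)^14 = €726,555.9152…
After €236,900.00 payment: €726,555.9152… − €236,900.00 = €489,655.9152…
Balance at month 17: €489,655.9152… × (1 + 0.011)^3 = €505,992.9572…
Penalty: 17 × 0.5% × €623,380.00 = €52,987.30
Final settlement = outstanding balance + penalty = €505,992.9572… + €52,987.30 = €558,980.26

€558,980.26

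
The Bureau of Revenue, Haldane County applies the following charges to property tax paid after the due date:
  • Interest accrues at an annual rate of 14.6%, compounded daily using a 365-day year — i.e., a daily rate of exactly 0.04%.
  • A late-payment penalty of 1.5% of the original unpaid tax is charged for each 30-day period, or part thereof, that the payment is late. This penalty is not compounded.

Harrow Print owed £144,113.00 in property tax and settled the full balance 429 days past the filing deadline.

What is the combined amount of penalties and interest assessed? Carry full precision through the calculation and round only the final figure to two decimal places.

£59,397.92

Penalty periods: ⌈429/30⌉ = 15; penalty = 15 × 1.5% × £144,113.00 = £32,425.43…
Interest: £144,113.00 × ((1 + 0.0004)^429 − 1) = £144,113.00 × 0.18716212… = £26,972.4952…
Penalties + interest = £32,425.4250 + £26,972.4952… = £59,397.92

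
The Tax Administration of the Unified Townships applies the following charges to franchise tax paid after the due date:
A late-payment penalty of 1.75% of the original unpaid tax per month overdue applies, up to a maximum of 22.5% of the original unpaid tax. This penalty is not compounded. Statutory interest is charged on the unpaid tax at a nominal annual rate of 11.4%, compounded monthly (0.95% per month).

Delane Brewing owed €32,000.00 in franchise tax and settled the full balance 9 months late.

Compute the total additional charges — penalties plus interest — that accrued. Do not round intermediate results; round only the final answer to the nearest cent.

€7,882.31

Penalty: 9 × 1.75% × €32,000.00 = €5,040.00 (below the 22.5% cap of €7,200.00)
Interest: €32,000.00 × ((1 + 0.0095)^9 − 1) = €32,000.00 × 0.0888221… = €2,842.3058…
Penalties + interest = €5,040.0000 + €2,842.3058… = €7,882.31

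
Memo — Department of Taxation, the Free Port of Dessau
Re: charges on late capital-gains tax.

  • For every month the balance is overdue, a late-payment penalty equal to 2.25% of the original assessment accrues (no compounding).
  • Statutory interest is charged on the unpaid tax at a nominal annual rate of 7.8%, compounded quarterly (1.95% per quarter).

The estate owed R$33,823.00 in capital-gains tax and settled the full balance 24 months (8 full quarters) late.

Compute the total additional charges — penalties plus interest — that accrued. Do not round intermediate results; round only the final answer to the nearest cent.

R$23,915.31

Late-payment penalty: 24 × 2.25% × R$33,823.00 = R$18,264.42
Interest: R$33,823.00 × ((1 + 0.0195)^8 − 1) = R$33,823.00 × 0.1670725… = R$5,650.8936…
Penalties + interest = R$18,264.4200 + R$5,650.8936… = R$23,915.31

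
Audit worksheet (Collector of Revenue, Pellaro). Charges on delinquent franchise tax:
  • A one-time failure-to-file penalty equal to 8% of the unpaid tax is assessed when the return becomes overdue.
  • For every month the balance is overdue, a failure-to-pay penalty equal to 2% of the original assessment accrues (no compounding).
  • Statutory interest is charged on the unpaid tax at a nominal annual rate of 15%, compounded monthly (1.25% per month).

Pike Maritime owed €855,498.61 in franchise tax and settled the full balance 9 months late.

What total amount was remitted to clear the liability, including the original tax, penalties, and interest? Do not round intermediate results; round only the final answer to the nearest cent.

Failure-to-file penalty: 8% × €855,498.61 = €68,439.89…
Failure-to-pay penalty = 2% × €855,498.61 × 9 mo = €153,989.75…
Interest: €855,498.61 × ((1 + 0.0125)^9 − 1) = €855,498.61 × 0.1182922… = €101,198.7934…
Total = €855,498.61 + €222,429.6386 + €101,198.7934… = €1,179,127.04

€1,179,127.04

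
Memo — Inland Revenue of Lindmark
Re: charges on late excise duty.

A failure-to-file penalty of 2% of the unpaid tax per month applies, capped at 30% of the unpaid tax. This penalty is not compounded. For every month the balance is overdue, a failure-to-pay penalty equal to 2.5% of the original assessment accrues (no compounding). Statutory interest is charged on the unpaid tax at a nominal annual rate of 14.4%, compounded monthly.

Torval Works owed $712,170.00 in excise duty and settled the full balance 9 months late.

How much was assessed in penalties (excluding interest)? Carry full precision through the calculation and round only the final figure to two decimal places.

$288,428.85

Failure-to-file: 9 × 2% × $712,170.00 = $128,190.60 (under the 30% cap)
Failure-to-pay penalty: 9 × 2.5% × $712,170.00 = $160,238.25
Total penalty = $128,190.60 + $160,238.25 = $288,428.85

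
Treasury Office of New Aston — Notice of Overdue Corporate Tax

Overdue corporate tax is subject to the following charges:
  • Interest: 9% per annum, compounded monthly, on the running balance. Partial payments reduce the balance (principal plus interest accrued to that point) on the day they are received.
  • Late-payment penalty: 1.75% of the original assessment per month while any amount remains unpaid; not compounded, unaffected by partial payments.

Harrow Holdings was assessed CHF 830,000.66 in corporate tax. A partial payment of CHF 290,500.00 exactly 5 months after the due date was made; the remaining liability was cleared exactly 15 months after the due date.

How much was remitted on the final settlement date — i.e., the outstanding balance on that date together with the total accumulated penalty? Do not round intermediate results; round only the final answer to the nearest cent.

CHF 833,278.34

Monthly rate = 9% ÷ 12 = 0.75%
Balance at month 5: CHF 830,000.6600 × (1 + 0.0075)^5 = CHF 861,596.0748…
After CHF 290,500.00 payment: CHF 861,596.0748… − CHF 290,500.00 = CHF 571,096.0748…
Balance at month 15: CHF 571,096.0748… × (1 + 0.0075)^10 = CHF 615,403.1620…
Penalty: 15 × 1.75% × CHF 830,000.66 = CHF 217,875.17…
Final settlement = outstanding balance + penalty = CHF 615,403.1620… + CHF 217,875.17… = CHF 833,278.34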